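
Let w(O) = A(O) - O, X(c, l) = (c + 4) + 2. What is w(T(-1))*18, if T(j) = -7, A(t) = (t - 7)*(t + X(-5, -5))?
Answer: 1638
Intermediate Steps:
X(c, l) = 6 + c (X(c, l) = (4 + c) + 2 = 6 + c)
A(t) = (1 + t)*(-7 + t) (A(t) = (t - 7)*(t + (6 - 5)) = (-7 + t)*(t + 1) = (-7 + t)*(1 + t) = (1 + t)*(-7 + t))
w(O) = -7 + O**2 - 7*O (w(O) = (-7 + O**2 - 6*O) - O = -7 + O**2 - 7*O)
w(T(-1))*18 = (-7 + (-7)**2 - 7*(-7))*18 = (-7 + 49 + 49)*18 = 91*18 = 1638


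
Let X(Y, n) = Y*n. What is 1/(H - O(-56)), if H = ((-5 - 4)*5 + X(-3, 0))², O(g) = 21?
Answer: 1/2004 ≈ 0.00049900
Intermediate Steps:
H = 2025 (H = ((-5 - 4)*5 - 3*0)² = (-9*5 + 0)² = (-45 + 0)² = (-45)² = 2025)
1/(H - O(-56)) = 1/(2025 - 1*21) = 1/(2025 - 21) = 1/2004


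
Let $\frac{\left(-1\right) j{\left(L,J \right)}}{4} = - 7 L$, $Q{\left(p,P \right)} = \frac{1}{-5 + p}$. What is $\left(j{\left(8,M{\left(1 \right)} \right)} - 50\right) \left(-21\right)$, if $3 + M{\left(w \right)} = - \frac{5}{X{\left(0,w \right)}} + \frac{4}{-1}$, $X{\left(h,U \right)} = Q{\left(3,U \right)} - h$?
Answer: $-3654$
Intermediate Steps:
$X{\left(h,U \right)} = - \frac{1}{2} - h$ ($X{\left(h,U \right)} = \frac{1}{-5 + 3} - h = \frac{1}{-2} - h = - \frac{1}{2} - h$)
$M{\left(w \right)} = 3$ ($M{\left(w \right)} = -3 - \left(4 + \frac{5}{- \frac{1}{2} - 0}\right) = -3 - \left(4 + \frac{5}{- \frac{1}{2} + 0}\right) = -3 - \left(4 + \frac{5}{- \frac{1}{2}}\right) = -3 - -6 = -3 + \left(10 - 4\right) = -3 + 6 = 3$)
$j{\left(L,J \right)} = 28 L$ ($j{\left(L,J \right)} = - 4 \left(- 7 L\right) = 28 L$)
$\left(j{\left(8,M{\left(1 \right)} \right)} - 50\right) \left(-21\right) = \left(28 \cdot 8 - 50\right) \left(-21\right) = \left(224 - 50\right) \left(-21\right) = 174 \left(-21\right) = -3654$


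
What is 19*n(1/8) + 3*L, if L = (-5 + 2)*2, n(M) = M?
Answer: -125/8 ≈ -15.625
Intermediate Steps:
L = -6 (L = -3*2 = -6)
19*n(1/8) + 3*L = 19*(1/8) + 3*(-6) = 19*(1*(⅛)) - 18 = 19*(⅛) - 18 = 19/8 - 18 = -125/8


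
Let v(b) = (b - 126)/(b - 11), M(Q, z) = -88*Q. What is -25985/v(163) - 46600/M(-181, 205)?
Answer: -7864108045/73667 ≈ -1.0675e+5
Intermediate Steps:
v(b) = (-126 + b)/(-11 + b)
-25985/v(163) - 46600/M(-181, 205) = -25985*(-11 + 163)/(-126 + 163) - 46600/((-88*(-181))) = -25985/(37/152) - 46600/15928 = -25985/((1/152)*37) - 46600*1/15928 = -25985/37/152 - 5825/1991 = -25985*152/37 - 5825/1991 = -3949720/37 - 5825/1991 = -7864108045/73667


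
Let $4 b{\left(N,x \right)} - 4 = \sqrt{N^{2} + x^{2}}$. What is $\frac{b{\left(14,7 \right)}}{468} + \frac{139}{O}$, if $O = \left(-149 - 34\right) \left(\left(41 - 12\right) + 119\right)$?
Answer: $- \frac{791}{264069} + \frac{7 \sqrt{5}}{1872} \approx 0.0053659$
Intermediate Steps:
$O = -27084$ ($O = - 183 \left(29 + 119\right) = \left(-183\right) 148 = -27084$)
$b{\left(N,x \right)} = 1 + \frac{\sqrt{N^{2} + x^{2}}}{4}$
$\frac{b{\left(14,7 \right)}}{468} + \frac{139}{O} = \frac{1 + \frac{\sqrt{14^{2} + 7^{2}}}{4}}{468} + \frac{139}{-27084} = \left(1 + \frac{\sqrt{196 + 49}}{4}\right) \frac{1}{468} + 139 \left(- \frac{1}{27084}\right) = \left(1 + \frac{\sqrt{245}}{4}\right) \frac{1}{468} - \frac{139}{27084} = \left(1 + \frac{7 \sqrt{5}}{4}\right) \frac{1}{468} - \frac{139}{27084} = \left(\frac{1}{468} + \frac{7 \sqrt{5}}{1872}\right) - \frac{139}{27084} = - \frac{791}{264069} + \frac{7 \sqrt{5}}{1872}$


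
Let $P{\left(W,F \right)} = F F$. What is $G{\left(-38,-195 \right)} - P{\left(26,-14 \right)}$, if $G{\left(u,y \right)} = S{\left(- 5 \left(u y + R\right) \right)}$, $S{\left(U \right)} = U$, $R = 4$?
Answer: $-37266$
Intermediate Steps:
$P{\left(W,F \right)} = F^{2}$
$G{\left(u,y \right)} = -20 - 5 u y$ ($G{\left(u,y \right)} = - 5 \left(u y + 4\right) = - 5 \left(4 + u y\right) = -20 - 5 u y$)
$G{\left(-38,-195 \right)} - P{\left(26,-14 \right)} = \left(-20 - \left(-190\right) \left(-195\right)\right) - \left(-14\right)^{2} = \left(-20 - 37050\right) - 196 = -37070 - 196 = -37266$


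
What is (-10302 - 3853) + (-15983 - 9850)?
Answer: -39988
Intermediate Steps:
(-10302 - 3853) + (-15983 - 9850) = -14155 - 25833 = -39988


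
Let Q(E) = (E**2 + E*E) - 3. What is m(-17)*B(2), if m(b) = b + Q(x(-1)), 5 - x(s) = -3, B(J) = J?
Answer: 216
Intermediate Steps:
x(s) = 8 (x(s) = 5 - 1*(-3) = 5 + 3 = 8)
Q(E) = -3 + 2*E**2 (Q(E) = (E**2 + E**2) - 3 = 2*E**2 - 3 = -3 + 2*E**2)
m(b) = 125 + b (m(b) = b + (-3 + 2*8**2) = b + (-3 + 2*64) = b + (-3 + 128) = b + 125 = 125 + b)
m(-17)*B(2) = (125 - 17)*2 = 108*2 = 216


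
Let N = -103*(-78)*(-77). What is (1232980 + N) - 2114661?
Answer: -1500299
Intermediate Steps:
N = -618618 (N = 8034*(-77) = -618618)
(1232980 + N) - 2114661 = (1232980 - 618618) - 2114661 = 614362 - 2114661 = -1500299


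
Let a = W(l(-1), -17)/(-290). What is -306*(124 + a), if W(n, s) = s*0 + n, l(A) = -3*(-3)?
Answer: -5500503/145 ≈ -37935.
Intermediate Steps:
l(A) = 9
W(n, s) = n (W(n, s) = 0 + n = n)
a = -9/290 (a = 9/(-290) = 9*(-1/290) = -9/290 ≈ -0.031034)
-306*(124 + a) = -306*(124 - 9/290) = -306*35951/290 = -5500503/145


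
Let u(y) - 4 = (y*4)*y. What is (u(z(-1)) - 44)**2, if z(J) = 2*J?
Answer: 576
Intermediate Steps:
u(y) = 4 + 4*y**2 (u(y) = 4 + (y*4)*y = 4 + (4*y)*y = 4 + 4*y**2)
(u(z(-1)) - 44)**2 = ((4 + 4*(2*(-1))**2) - 44)**2 = ((4 + 4*(-2)**2) - 44)**2 = ((4 + 4*4) - 44)**2 = ((4 + 16) - 44)**2 = (20 - 44)**2 = (-24)**2 = 576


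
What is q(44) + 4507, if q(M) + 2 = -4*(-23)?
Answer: 4597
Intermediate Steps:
q(M) = 90 (q(M) = -2 - 4*(-23) = -2 + 92 = 90)
q(44) + 4507 = 90 + 4507 = 4597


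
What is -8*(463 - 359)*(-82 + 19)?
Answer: 52416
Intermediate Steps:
-8*(463 - 359)*(-82 + 19) = -832*(-63) = -8*(-6552) = 52416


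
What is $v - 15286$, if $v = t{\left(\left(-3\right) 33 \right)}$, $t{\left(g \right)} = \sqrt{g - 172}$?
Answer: $-15286 + i \sqrt{271} \approx -15286.0 + 16.462 i$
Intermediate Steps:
$t{\left(g \right)} = \sqrt{-172 + g}$
$v = i \sqrt{271}$ ($v = \sqrt{-172 - 99} = \sqrt{-271} = i \sqrt{271} \approx 16.462 i$)
$v - 15286 = i \sqrt{271} - 15286 = -15286 + i \sqrt{271}$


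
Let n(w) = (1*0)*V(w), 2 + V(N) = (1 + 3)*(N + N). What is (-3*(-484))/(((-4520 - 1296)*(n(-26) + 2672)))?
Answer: -363/3885088 ≈ -9.3434e-5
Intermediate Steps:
V(N) = -2 + 8*N (V(N) = -2 + (1 + 3)*(N + N) = -2 + 4*(2*N) = -2 + 8*N)
n(w) = 0 (n(w) = (1*0)*(-2 + 8*w) = 0*(-2 + 8*w) = 0)
(-3*(-484))/(((-4520 - 1296)*(n(-26) + 2672))) = (-3*(-484))/(((-4520 - 1296)*(0 + 2672))) = 1452/((-5816*2672)) = 1452/(-15540352) = 1452*(-1/15540352) = -363/3885088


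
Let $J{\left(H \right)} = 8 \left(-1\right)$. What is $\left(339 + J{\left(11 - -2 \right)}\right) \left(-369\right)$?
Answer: $-122139$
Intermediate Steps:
$J{\left(H \right)} = -8$
$\left(339 + J{\left(11 - -2 \right)}\right) \left(-369\right) = \left(339 - 8\right) \left(-369\right) = 331 \left(-369\right) = -122139$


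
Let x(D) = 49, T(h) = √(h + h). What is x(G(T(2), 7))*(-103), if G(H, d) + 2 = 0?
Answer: -5047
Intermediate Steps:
T(h) = √2*√h (T(h) = √(2*h) = √2*√h)
G(H, d) = -2 (G(H, d) = -2 + 0 = -2)
x(G(T(2), 7))*(-103) = 49*(-103) = -5047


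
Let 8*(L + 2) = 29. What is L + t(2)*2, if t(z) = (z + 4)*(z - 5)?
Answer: -275/8 ≈ -34.375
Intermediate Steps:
L = 13/8 (L = -2 + (1/8)*29 = -2 + 29/8 = 13/8 ≈ 1.6250)
t(z) = (-5 + z)*(4 + z) (t(z) = (4 + z)*(-5 + z) = (-5 + z)*(4 + z))
L + t(2)*2 = 13/8 + (-20 + 2**2 - 1*2)*2 = 13/8 + (-20 + 4 - 2)*2 = 13/8 - 18*2 = 13/8 - 36 = -275/8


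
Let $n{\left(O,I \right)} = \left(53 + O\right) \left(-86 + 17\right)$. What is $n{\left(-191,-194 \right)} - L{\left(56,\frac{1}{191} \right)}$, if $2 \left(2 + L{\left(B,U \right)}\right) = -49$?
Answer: $\frac{19097}{2} \approx 9548.5$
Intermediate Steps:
$L{\left(B,U \right)} = - \frac{53}{2}$ ($L{\left(B,U \right)} = -2 + \frac{1}{2} \left(-49\right) = -2 - \frac{49}{2} = - \frac{53}{2}$)
$n{\left(O,I \right)} = -3657 - 69 O$ ($n{\left(O,I \right)} = \left(53 + O\right) \left(-69\right) = -3657 - 69 O$)
$n{\left(-191,-194 \right)} - L{\left(56,\frac{1}{191} \right)} = \left(-3657 - -13179\right) - - \frac{53}{2} = \left(-3657 + 13179\right) + \frac{53}{2} = 9522 + \frac{53}{2} = \frac{19097}{2}$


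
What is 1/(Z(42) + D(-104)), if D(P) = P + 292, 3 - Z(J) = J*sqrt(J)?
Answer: -191/37607 - 42*sqrt(42)/37607 ≈ -0.012317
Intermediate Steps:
Z(J) = 3 - J**(3/2) (Z(J) = 3 - J*sqrt(J) = 3 - J**(3/2))
D(P) = 292 + P
1/(Z(42) + D(-104)) = 1/((3 - 42**(3/2)) + (292 - 104)) = 1/((3 - 42*sqrt(42)) + 188) = 1/(191 - 42*sqrt(42))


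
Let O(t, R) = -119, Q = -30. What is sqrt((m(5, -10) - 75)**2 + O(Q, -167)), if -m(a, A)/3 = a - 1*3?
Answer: sqrt(6442) ≈ 80.262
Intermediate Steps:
m(a, A) = 9 - 3*a (m(a, A) = -3*(a - 1*3) = -3*(a - 3) = -3*(-3 + a) = 9 - 3*a)
sqrt((m(5, -10) - 75)**2 + O(Q, -167)) = sqrt(((9 - 3*5) - 75)**2 - 119) = sqrt(((9 - 15) - 75)**2 - 119) = sqrt((-6 - 75)**2 - 119) = sqrt((-81)**2 - 119) = sqrt(6561 - 119) = sqrt(6442)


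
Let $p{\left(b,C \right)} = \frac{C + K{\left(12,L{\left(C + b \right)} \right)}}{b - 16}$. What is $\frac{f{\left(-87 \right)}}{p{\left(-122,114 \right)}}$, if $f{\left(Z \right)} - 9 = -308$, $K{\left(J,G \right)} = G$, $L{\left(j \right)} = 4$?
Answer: $\frac{20631}{59} \approx 349.68$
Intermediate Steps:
$f{\left(Z \right)} = -299$ ($f{\left(Z \right)} = 9 - 308 = -299$)
$p{\left(b,C \right)} = \frac{4 + C}{-16 + b}$ ($p{\left(b,C \right)} = \frac{C + 4}{b - 16} = \frac{4 + C}{-16 + b}$)
$\frac{f{\left(-87 \right)}}{p{\left(-122,114 \right)}} = - \frac{299}{\frac{1}{-16 - 122} \left(4 + 114\right)} = - \frac{299}{\frac{1}{-138} \cdot 118} = - \frac{299}{\left(- \frac{1}{138}\right) 118} = - \frac{299}{- \frac{59}{69}} = \left(-299\right) \left(- \frac{69}{59}\right) = \frac{20631}{59}$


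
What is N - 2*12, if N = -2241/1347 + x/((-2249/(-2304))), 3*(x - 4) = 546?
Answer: 166501029/1009801 ≈ 164.89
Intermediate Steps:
x = 186 (x = 4 + (⅓)*546 = 4 + 182 = 186)
N = 190736253/1009801 (N = -2241/1347 + 186/((-2249/(-2304))) = -2241*1/1347 + 186/((-2249*(-1/2304))) = -747/449 + 186/(2249/2304) = -747/449 + 186*(2304/2249) = -747/449 + 428544/2249 = 190736253/1009801 ≈ 188.89)
N - 2*12 = 190736253/1009801 - 2*12 = 190736253/1009801 - 1*24 = 190736253/1009801 - 24 = 166501029/1009801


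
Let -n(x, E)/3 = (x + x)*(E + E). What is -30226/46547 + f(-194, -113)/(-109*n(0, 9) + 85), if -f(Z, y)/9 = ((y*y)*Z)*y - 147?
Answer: -117265712534143/3956495 ≈ -2.9639e+7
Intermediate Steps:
n(x, E) = -12*E*x (n(x, E) = -3*(x + x)*(E + E) = -3*2*x*2*E = -12*E*x)
f(Z, y) = 1323 - 9*Z*y³ (f(Z, y) = -9*(((y*y)*Z)*y - 147) = -9*((y²*Z)*y - 147) = -9*((Z*y²)*y - 147) = -9*(Z*y³ - 147) = -9*(-147 + Z*y³) = 1323 - 9*Z*y³)
-30226/46547 + f(-194, -113)/(-109*n(0, 9) + 85) = -30226/46547 + (1323 - 9*(-194)*(-113)³)/(-(-1308)*9*0 + 85) = -30226*1/46547 + (1323 - 9*(-194)*(-1442897))/(-109*0 + 85) = -30226/46547 + (1323 - 2519298162)/(0 + 85) = -30226/46547 - 2519296839/85 = -117265712534143/3956495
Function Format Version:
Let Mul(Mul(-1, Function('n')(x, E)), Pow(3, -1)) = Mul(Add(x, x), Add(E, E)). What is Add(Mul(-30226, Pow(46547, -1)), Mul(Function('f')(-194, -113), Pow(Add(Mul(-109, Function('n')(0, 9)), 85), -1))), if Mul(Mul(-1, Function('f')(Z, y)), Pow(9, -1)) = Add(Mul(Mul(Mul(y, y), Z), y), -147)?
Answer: Rational(-117265712534143, 3956495) ≈ -2.9639e+7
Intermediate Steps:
Function('n')(x, E) = Mul(-12, E, x) (Function('n')(x, E) = Mul(-3, Mul(Add(x, x), Add(E, E))) = Mul(-3, Mul(Mul(2, x), Mul(2, E))) = Mul(-3, Mul(4, E, x)) = Mul(-12, E, x))
Function('f')(Z, y) = Add(1323, Mul(-9, Z, Pow(y, 3))) (Function('f')(Z, y) = Mul(-9, Add(Mul(Mul(Mul(y, y), Z), y), -147)) = Mul(-9, Add(Mul(Mul(Pow(y, 2), Z), y), -147)) = Mul(-9, Add(Mul(Mul(Z, Pow(y, 2)), y), -147)) = Mul(-9, Add(Mul(Z, Pow(y, 3)), -147)) = Mul(-9, Add(-147, Mul(Z, Pow(y, 3)))) = Add(1323, Mul(-9, Z, Pow(y, 3))))
Add(Mul(-30226, Pow(46547, -1)), Mul(Function('f')(-194, -113), Pow(Add(Mul(-109, Function('n')(0, 9)), 85), -1))) = Add(Mul(-30226, Pow(46547, -1)), Mul(Add(1323, Mul(-9, -194, Pow(-113, 3))), Pow(Add(Mul(-109, Mul(-12, 9, 0)), 85), -1))) = Add(Mul(-30226, Rational(1, 46547)), Mul(Add(1323, Mul(-9, -194, -1442897)), Pow(Add(Mul(-109, 0), 85), -1))) = Add(Rational(-30226, 46547), Mul(Add(1323, -2519298162), Pow(Add(0, 85), -1))) = Add(Rational(-30226, 46547), Mul(-2519296839, Pow(85, -1))) = Add(Rational(-30226, 46547), Mul(-2519296839, Rational(1, 85))) = Add(Rational(-30226, 46547), Rational(-2519296839, 85)) = Rational(-117265712534143, 3956495)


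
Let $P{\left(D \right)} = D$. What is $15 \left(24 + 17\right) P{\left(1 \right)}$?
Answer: $615$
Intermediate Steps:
$15 \left(24 + 17\right) P{\left(1 \right)} = 15 \left(24 + 17\right) 1 = 15 \cdot 41 \cdot 1 = 615 \cdot 1 = 615$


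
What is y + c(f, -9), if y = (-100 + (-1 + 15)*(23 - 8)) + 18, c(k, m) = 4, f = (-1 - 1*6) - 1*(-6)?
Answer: 132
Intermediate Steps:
f = -1 (f = (-1 - 6) + 6 = -7 + 6 = -1)
y = 128 (y = (-100 + 14*15) + 18 = (-100 + 210) + 18 = 110 + 18 = 128)
y + c(f, -9) = 128 + 4 = 132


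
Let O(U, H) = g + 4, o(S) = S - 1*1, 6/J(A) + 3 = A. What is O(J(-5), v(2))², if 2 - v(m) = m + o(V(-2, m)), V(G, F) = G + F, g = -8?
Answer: 16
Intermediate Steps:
J(A) = 6/(-3 + A)
V(G, F) = F + G
o(S) = -1 + S (o(S) = S - 1 = -1 + S)
v(m) = 5 - 2*m (v(m) = 2 - (m + (-1 + (m - 2))) = 2 - (m + (-1 + (-2 + m))) = 2 - (m + (-3 + m)) = 2 - (-3 + 2*m) = 2 + (3 - 2*m) = 5 - 2*m)
O(U, H) = -4 (O(U, H) = -8 + 4 = -4)
O(J(-5), v(2))² = (-4)² = 16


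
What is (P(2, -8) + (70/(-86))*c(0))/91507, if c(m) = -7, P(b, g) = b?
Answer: 331/3934801 ≈ 8.4121e-5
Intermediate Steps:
(P(2, -8) + (70/(-86))*c(0))/91507 = (2 + (70/(-86))*(-7))/91507 = (2 + (70*(-1/86))*(-7))*(1/91507) = (2 - 35/43*(-7))*(1/91507) = (2 + 245/43)*(1/91507) = (331/43)*(1/91507) = 331/3934801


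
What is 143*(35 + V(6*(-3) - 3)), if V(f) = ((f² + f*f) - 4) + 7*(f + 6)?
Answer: 115544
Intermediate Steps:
V(f) = 38 + 2*f² + 7*f (V(f) = ((f² + f²) - 4) + 7*(6 + f) = (2*f² - 4) + (42 + 7*f) = (-4 + 2*f²) + (42 + 7*f) = 38 + 2*f² + 7*f)
143*(35 + V(6*(-3) - 3)) = 143*(35 + (38 + 2*(6*(-3) - 3)² + 7*(6*(-3) - 3))) = 143*(35 + (38 + 2*(-18 - 3)² + 7*(-18 - 3))) = 143*(35 + (38 + 2*(-21)² + 7*(-21))) = 143*(35 + (38 + 2*441 - 147)) = 143*(35 + (38 + 882 - 147)) = 143*(35 + 773) = 143*808 = 115544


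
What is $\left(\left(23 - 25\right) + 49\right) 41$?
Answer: $1927$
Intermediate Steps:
$\left(\left(23 - 25\right) + 49\right) 41 = \left(-2 + 49\right) 41 = 47 \cdot 41 = 1927$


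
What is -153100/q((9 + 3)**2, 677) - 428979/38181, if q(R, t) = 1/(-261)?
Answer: 508559322707/12727 ≈ 3.9959e+7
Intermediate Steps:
q(R, t) = -1/261
-153100/q((9 + 3)**2, 677) - 428979/38181 = -153100/(-1/261) - 428979/38181 = -153100*(-261) - 428979*1/38181 = 39959100 - 142993/12727 = 508559322707/12727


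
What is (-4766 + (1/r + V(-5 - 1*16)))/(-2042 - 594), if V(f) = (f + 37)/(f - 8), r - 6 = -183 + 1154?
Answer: 135050681/74685788 ≈ 1.8083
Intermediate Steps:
r = 977 (r = 6 + (-183 + 1154) = 6 + 971 = 977)
V(f) = (37 + f)/(-8 + f)
(-4766 + (1/r + V(-5 - 1*16)))/(-2042 - 594) = (-4766 + (1/977 + (37 + (-5 - 1*16))/(-8 + (-5 - 1*16))))/(-2042 - 594) = (-4766 + (1/977 + (37 + (-5 - 16))/(-8 + (-5 - 16))))/(-2636) = (-4766 + (1/977 + (37 - 21)/(-8 - 21)))*(-1/2636) = (-4766 + (1/977 + 16/(-29)))*(-1/2636) = (-4766 + (1/977 - 1/29*16))*(-1/2636) = (-4766 + (1/977 - 16/29))*(-1/2636) = (-4766 - 15603/28333)*(-1/2636) = -135050681/28333*(-1/2636) = 135050681/74685788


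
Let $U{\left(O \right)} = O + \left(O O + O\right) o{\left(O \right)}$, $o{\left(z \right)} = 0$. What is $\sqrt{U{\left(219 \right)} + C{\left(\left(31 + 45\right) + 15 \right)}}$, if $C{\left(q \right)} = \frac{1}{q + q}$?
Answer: $\frac{\sqrt{7254338}}{182} \approx 14.799$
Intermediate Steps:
$C{\left(q \right)} = \frac{1}{2 q}$
$U{\left(O \right)} = O$ ($U{\left(O \right)} = O + \left(O O + O\right) 0 = O + \left(O^{2} + O\right) 0 = O + \left(O + O^{2}\right) 0 = O + 0 = O$)
$\sqrt{U{\left(219 \right)} + C{\left(\left(31 + 45\right) + 15 \right)}} = \sqrt{219 + \frac{1}{2 \left(\left(31 + 45\right) + 15\right)}} = \sqrt{219 + \frac{1}{2 \left(76 + 15\right)}} = \sqrt{219 + \frac{1}{2 \cdot 91}} = \sqrt{219 + \frac{1}{2} \cdot \frac{1}{91}} = \sqrt{219 + \frac{1}{182}} = \sqrt{\frac{39859}{182}} = \frac{\sqrt{7254338}}{182}$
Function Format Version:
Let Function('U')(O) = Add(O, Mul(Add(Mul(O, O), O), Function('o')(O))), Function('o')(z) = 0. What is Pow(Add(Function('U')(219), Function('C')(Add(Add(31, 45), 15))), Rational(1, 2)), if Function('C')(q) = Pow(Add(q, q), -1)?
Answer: Mul(Rational(1, 182), Pow(7254338, Rational(1, 2))) ≈ 14.799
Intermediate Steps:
Function('C')(q) = Mul(Rational(1, 2), Pow(q, -1)) (Function('C')(q) = Pow(Mul(2, q), -1) = Mul(Rational(1, 2), Pow(q, -1)))
Function('U')(O) = O (Function('U')(O) = Add(O, Mul(Add(Mul(O, O), O), 0)) = Add(O, Mul(Add(Pow(O, 2), O), 0)) = Add(O, Mul(Add(O, Pow(O, 2)), 0)) = Add(O, 0) = O)
Pow(Add(Function('U')(219), Function('C')(Add(Add(31, 45), 15))), Rational(1, 2)) = Pow(Add(219, Mul(Rational(1, 2), Pow(Add(Add(31, 45), 15), -1))), Rational(1, 2)) = Pow(Add(219, Mul(Rational(1, 2), Pow(Add(76, 15), -1))), Rational(1, 2)) = Pow(Add(219, Mul(Rational(1, 2), Pow(91, -1))), Rational(1, 2)) = Pow(Add(219, Mul(Rational(1, 2), Rational(1, 91))), Rational(1, 2)) = Pow(Add(219, Rational(1, 182)), Rational(1, 2)) = Pow(Rational(39859, 182), Rational(1, 2)) = Mul(Rational(1, 182), Pow(7254338, Rational(1, 2)))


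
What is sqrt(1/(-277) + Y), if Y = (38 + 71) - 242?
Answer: 13*I*sqrt(60386)/277 ≈ 11.533*I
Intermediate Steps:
Y = -133 (Y = 109 - 242 = -133)
sqrt(1/(-277) + Y) = sqrt(1/(-277) - 133) = sqrt(-1/277 - 133) = sqrt(-36842/277) = 13*I*sqrt(60386)/277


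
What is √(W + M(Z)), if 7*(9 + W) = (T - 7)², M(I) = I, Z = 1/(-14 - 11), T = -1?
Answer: 3*√14/35 ≈ 0.32071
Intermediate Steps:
Z = -1/25 (Z = 1/(-25) = -1/25 ≈ -0.040000)
W = ⅐ (W = -9 + (-1 - 7)²/7 = -9 + (⅐)*(-8)² = -9 + (⅐)*64 = -9 + 64/7 = ⅐ ≈ 0.14286)
√(W + M(Z)) = √(⅐ - 1/25) = √(18/175) = 3*√14/35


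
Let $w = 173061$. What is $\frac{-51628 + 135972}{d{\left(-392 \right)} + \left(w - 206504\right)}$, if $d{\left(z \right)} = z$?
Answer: $- \frac{84344}{33835} \approx -2.4928$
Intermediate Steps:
$\frac{-51628 + 135972}{d{\left(-392 \right)} + \left(w - 206504\right)} = \frac{-51628 + 135972}{-392 + \left(173061 - 206504\right)} = \frac{84344}{-392 + \left(173061 - 206504\right)} = \frac{84344}{-392 - 33443} = \frac{84344}{-33835} = 84344 \left(- \frac{1}{33835}\right) = - \frac{84344}{33835}$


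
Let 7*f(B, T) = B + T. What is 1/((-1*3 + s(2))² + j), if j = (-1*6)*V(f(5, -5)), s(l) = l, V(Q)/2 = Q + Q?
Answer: 1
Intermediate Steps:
f(B, T) = B/7 + T/7 (f(B, T) = (B + T)/7 = B/7 + T/7)
V(Q) = 4*Q (V(Q) = 2*(Q + Q) = 2*(2*Q) = 4*Q)
j = 0 (j = (-1*6)*(4*((⅐)*5 + (⅐)*(-5))) = -24*(5/7 - 5/7) = -24*0 = -6*0 = 0)
1/((-1*3 + s(2))² + j) = 1/((-1*3 + 2)² + 0) = 1/((-3 + 2)² + 0) = 1/((-1)² + 0) = 1/(1 + 0) = 1/1 = 1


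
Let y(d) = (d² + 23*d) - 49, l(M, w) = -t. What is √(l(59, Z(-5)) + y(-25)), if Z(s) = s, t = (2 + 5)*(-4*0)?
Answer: 1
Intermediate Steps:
t = 0 (t = 7*0 = 0)
l(M, w) = 0 (l(M, w) = -1*0 = 0)
y(d) = -49 + d² + 23*d
√(l(59, Z(-5)) + y(-25)) = √(0 + (-49 + (-25)² + 23*(-25))) = √(0 + (-49 + 625 - 575)) = √(0 + 1) = √1 = 1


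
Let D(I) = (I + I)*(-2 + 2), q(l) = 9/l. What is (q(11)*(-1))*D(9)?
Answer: 0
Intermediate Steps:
D(I) = 0 (D(I) = (2*I)*0 = 0)
(q(11)*(-1))*D(9) = ((9/11)*(-1))*0 = -9/11*0 = 0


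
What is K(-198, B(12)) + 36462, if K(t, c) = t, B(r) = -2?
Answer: 36264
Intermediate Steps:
K(-198, B(12)) + 36462 = -198 + 36462 = 36264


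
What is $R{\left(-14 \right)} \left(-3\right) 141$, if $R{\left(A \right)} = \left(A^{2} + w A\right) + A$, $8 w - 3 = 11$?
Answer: $- \frac{133245}{2} \approx -66623.0$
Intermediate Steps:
$w = \frac{7}{4}$ ($w = \frac{3}{8} + \frac{1}{8} \cdot 11 = \frac{3}{8} + \frac{11}{8} = \frac{7}{4} \approx 1.75$)
$R{\left(A \right)} = A^{2} + \frac{11 A}{4}$ ($R{\left(A \right)} = \left(A^{2} + \frac{7 A}{4}\right) + A = A^{2} + \frac{11 A}{4}$)
$R{\left(-14 \right)} \left(-3\right) 141 = \frac{1}{4} \left(-14\right) \left(11 + 4 \left(-14\right)\right) \left(-3\right) 141 = \frac{1}{4} \left(-14\right) \left(11 - 56\right) \left(-3\right) 141 = \frac{1}{4} \left(-14\right) \left(-45\right) \left(-3\right) 141 = \frac{315}{2} \left(-3\right) 141 = \left(- \frac{945}{2}\right) 141 = - \frac{133245}{2}$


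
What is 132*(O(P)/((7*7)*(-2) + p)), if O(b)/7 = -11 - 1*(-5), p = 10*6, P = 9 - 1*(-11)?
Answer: 2772/19 ≈ 145.89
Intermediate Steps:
P = 20 (P = 9 + 11 = 20)
p = 60
O(b) = -42 (O(b) = 7*(-11 - 1*(-5)) = 7*(-11 + 5) = 7*(-6) = -42)
132*(O(P)/((7*7)*(-2) + p)) = 132*(-42/((7*7)*(-2) + 60)) = 132*(-42/(49*(-2) + 60)) = 132*(-42/(-98 + 60)) = 132*(-42/(-38)) = 132*(-42*(-1/38)) = 132*(21/19) = 2772/19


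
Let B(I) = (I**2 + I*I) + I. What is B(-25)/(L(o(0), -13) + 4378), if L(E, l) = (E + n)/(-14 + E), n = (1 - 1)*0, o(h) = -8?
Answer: 13475/48162 ≈ 0.27978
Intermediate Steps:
B(I) = I + 2*I**2 (B(I) = (I**2 + I**2) + I = 2*I**2 + I = I + 2*I**2)
n = 0 (n = 0*0 = 0)
L(E, l) = E/(-14 + E) (L(E, l) = (E + 0)/(-14 + E) = E/(-14 + E))
B(-25)/(L(o(0), -13) + 4378) = (-25*(1 + 2*(-25)))/(-8/(-14 - 8) + 4378) = (-25*(1 - 50))/(-8/(-22) + 4378) = (-25*(-49))/(-8*(-1/22) + 4378) = 1225/(4/11 + 4378) = 1225/(48162/11) = 1225*(11/48162) = 13475/48162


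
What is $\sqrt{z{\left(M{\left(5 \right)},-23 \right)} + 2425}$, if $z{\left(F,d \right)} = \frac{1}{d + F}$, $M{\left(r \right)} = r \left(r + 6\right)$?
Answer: $\frac{\sqrt{155202}}{8} \approx 49.245$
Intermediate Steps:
$M{\left(r \right)} = r \left(6 + r\right)$
$z{\left(F,d \right)} = \frac{1}{F + d}$
$\sqrt{z{\left(M{\left(5 \right)},-23 \right)} + 2425} = \sqrt{\frac{1}{5 \left(6 + 5\right) - 23} + 2425} = \sqrt{\frac{1}{5 \cdot 11 - 23} + 2425} = \sqrt{\frac{1}{55 - 23} + 2425} = \sqrt{\frac{1}{32} + 2425} = \sqrt{\frac{77601}{32}} = \frac{\sqrt{155202}}{8}$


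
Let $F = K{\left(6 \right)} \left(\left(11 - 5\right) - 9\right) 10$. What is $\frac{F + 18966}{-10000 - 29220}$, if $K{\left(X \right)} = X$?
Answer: $- \frac{9393}{19610} \approx -0.47899$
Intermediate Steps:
$F = -180$ ($F = 6 \left(\left(11 - 5\right) - 9\right) 10 = 6 \left(6 - 9\right) 10 = 6 \left(-3\right) 10 = \left(-18\right) 10 = -180$)
$\frac{F + 18966}{-10000 - 29220} = \frac{-180 + 18966}{-10000 - 29220} = \frac{18786}{-39220} = 18786 \left(- \frac{1}{39220}\right) = - \frac{9393}{19610}$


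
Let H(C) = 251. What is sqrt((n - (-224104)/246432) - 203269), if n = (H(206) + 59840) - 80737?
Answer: I*sqrt(53117259731547)/15402 ≈ 473.2*I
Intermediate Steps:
n = -20646 (n = (251 + 59840) - 80737 = 60091 - 80737 = -20646)
sqrt((n - (-224104)/246432) - 203269) = sqrt((-20646 - (-224104)/246432) - 203269) = sqrt((-20646 - 1*(-28013/30804)) - 203269) = sqrt((-20646 + 28013/30804) - 203269) = sqrt(-635951371/30804 - 203269) = sqrt(-6897449647/30804) = I*sqrt(53117259731547)/15402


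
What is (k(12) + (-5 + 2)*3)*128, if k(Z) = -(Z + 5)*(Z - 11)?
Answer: -3328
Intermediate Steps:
k(Z) = -(-11 + Z)*(5 + Z) (k(Z) = -(5 + Z)*(-11 + Z) = -(-11 + Z)*(5 + Z))
(k(12) + (-5 + 2)*3)*128 = ((55 - 1*12² + 6*12) + (-5 + 2)*3)*128 = ((55 - 1*144 + 72) - 3*3)*128 = ((55 - 144 + 72) - 9)*128 = (-17 - 9)*128 = -26*128 = -3328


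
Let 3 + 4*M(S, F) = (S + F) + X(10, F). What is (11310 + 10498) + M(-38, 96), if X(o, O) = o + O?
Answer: 87393/4 ≈ 21848.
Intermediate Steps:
X(o, O) = O + o
M(S, F) = 7/4 + F/2 + S/4 (M(S, F) = -¾ + ((S + F) + (F + 10))/4 = -¾ + ((F + S) + (10 + F))/4 = -¾ + (10 + S + 2*F)/4 = -¾ + (5/2 + F/2 + S/4) = 7/4 + F/2 + S/4)
(11310 + 10498) + M(-38, 96) = (11310 + 10498) + (7/4 + (½)*96 + (¼)*(-38)) = 21808 + (7/4 + 48 - 19/2) = 21808 + 161/4 = 87393/4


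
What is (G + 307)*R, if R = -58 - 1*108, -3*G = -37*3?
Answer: -57104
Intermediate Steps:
G = 37 (G = -(-37)*3/3 = -1/3*(-111) = 37)
R = -166 (R = -58 - 108 = -166)
(G + 307)*R = (37 + 307)*(-166) = 344*(-166) = -57104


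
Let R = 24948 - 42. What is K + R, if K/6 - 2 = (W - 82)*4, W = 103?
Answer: 25422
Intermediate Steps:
R = 24906
K = 516 (K = 12 + 6*((103 - 82)*4) = 12 + 6*(21*4) = 12 + 6*84 = 12 + 504 = 516)
K + R = 516 + 24906 = 25422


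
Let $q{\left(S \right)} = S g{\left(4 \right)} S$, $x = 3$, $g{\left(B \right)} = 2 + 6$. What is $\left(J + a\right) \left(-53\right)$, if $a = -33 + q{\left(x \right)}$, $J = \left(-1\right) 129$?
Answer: $4770$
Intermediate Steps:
$J = -129$
$g{\left(B \right)} = 8$
$q{\left(S \right)} = 8 S^{2}$ ($q{\left(S \right)} = S 8 S = 8 S S = 8 S^{2}$)
$a = 39$ ($a = -33 + 8 \cdot 3^{2} = -33 + 8 \cdot 9 = -33 + 72 = 39$)
$\left(J + a\right) \left(-53\right) = \left(-129 + 39\right) \left(-53\right) = \left(-90\right) \left(-53\right) = 4770$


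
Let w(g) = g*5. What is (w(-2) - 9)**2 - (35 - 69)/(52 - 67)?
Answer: 5381/15 ≈ 358.73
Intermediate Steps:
w(g) = 5*g
(w(-2) - 9)**2 - (35 - 69)/(52 - 67) = (5*(-2) - 9)**2 - (35 - 69)/(52 - 67) = (-10 - 9)**2 - (-34)/(-15) = (-19)**2 - (-34)*(-1)/15 = 361 - 1*34/15 = 361 - 34/15 = 5381/15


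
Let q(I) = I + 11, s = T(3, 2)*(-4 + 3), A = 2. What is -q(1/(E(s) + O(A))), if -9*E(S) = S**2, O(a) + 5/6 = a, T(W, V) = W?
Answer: -17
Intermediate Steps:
O(a) = -5/6 + a
s = -3 (s = 3*(-4 + 3) = 3*(-1) = -3)
E(S) = -S**2/9
q(I) = 11 + I
-q(1/(E(s) + O(A))) = -(11 + 1/(-1/9*(-3)**2 + (-5/6 + 2))) = -(11 + 1/(-1/9*9 + 7/6)) = -(11 + 1/(-1 + 7/6)) = -(11 + 1/(1/6)) = -(11 + 6) = -1*17 = -17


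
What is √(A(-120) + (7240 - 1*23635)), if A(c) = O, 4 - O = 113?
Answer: 2*I*√4126 ≈ 128.47*I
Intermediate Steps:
O = -109 (O = 4 - 1*113 = 4 - 113 = -109)
A(c) = -109
√(A(-120) + (7240 - 1*23635)) = √(-109 + (7240 - 1*23635)) = √(-109 + (7240 - 23635)) = √(-109 - 16395) = √(-16504) = 2*I*√4126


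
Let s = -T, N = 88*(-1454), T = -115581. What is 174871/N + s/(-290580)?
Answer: -5466902941/3098357680 ≈ -1.7645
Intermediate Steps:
N = -127952
s = 115581 (s = -1*(-115581) = 115581)
174871/N + s/(-290580) = 174871/(-127952) + 115581/(-290580) = 174871*(-1/127952) + 115581*(-1/290580) = -174871/127952 - 38527/96860 = -5466902941/3098357680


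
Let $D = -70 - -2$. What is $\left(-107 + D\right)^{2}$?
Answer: $30625$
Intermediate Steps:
$D = -68$ ($D = -70 + 2 = -68$)
$\left(-107 + D\right)^{2} = \left(-107 - 68\right)^{2} = \left(-175\right)^{2} = 30625$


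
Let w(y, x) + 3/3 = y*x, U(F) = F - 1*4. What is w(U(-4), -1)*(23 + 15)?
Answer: 266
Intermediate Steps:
U(F) = -4 + F (U(F) = F - 4 = -4 + F)
w(y, x) = -1 + x*y (w(y, x) = -1 + y*x = -1 + x*y)
w(U(-4), -1)*(23 + 15) = (-1 - (-4 - 4))*(23 + 15) = (-1 - 1*(-8))*38 = (-1 + 8)*38 = 7*38 = 266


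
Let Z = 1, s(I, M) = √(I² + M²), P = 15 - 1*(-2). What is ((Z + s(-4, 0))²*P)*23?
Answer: 9775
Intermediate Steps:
P = 17 (P = 15 + 2 = 17)
((Z + s(-4, 0))²*P)*23 = ((1 + √((-4)² + 0²))²*17)*23 = ((1 + √(16 + 0))²*17)*23 = ((1 + √16)²*17)*23 = ((1 + 4)²*17)*23 = (5²*17)*23 = (25*17)*23 = 425*23 = 9775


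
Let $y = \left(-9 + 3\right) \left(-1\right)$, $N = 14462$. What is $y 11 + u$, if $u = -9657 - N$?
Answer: $-24053$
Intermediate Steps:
$y = 6$ ($y = \left(-6\right) \left(-1\right) = 6$)
$u = -24119$ ($u = -9657 - 14462 = -24119$)
$y 11 + u = 6 \cdot 11 - 24119 = 66 - 24119 = -24053$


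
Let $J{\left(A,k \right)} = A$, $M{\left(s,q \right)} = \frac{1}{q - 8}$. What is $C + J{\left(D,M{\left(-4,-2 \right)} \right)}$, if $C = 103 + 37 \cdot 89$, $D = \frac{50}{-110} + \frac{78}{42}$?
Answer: $\frac{261600}{77} \approx 3397.4$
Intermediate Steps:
$M{\left(s,q \right)} = \frac{1}{-8 + q}$
$D = \frac{108}{77}$ ($D = 50 \left(- \frac{1}{110}\right) + 78 \cdot \frac{1}{42} = - \frac{5}{11} + \frac{13}{7} = \frac{108}{77} \approx 1.4026$)
$C = 3396$ ($C = 103 + 3293 = 3396$)
$C + J{\left(D,M{\left(-4,-2 \right)} \right)} = 3396 + \frac{108}{77} = \frac{261600}{77}$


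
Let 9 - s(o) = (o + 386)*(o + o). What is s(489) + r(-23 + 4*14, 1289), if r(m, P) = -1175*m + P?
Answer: -893227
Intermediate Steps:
s(o) = 9 - 2*o*(386 + o) (s(o) = 9 - (o + 386)*(o + o) = 9 - (386 + o)*2*o = 9 - 2*o*(386 + o))
r(m, P) = P - 1175*m
s(489) + r(-23 + 4*14, 1289) = (9 - 772*489 - 2*489²) + (1289 - 1175*(-23 + 4*14)) = (9 - 377508 - 2*239121) + (1289 - 1175*(-23 + 56)) = (9 - 377508 - 478242) + (1289 - 1175*33) = -855741 + (1289 - 38775) = -855741 - 37486 = -893227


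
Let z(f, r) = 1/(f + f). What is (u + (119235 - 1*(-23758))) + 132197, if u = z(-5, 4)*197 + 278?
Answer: 2754483/10 ≈ 2.7545e+5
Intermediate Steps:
z(f, r) = 1/(2*f)
u = 2583/10 (u = ((½)/(-5))*197 + 278 = ((½)*(-⅕))*197 + 278 = -⅒*197 + 278 = -197/10 + 278 = 2583/10 ≈ 258.30)
(u + (119235 - 1*(-23758))) + 132197 = (2583/10 + (119235 - 1*(-23758))) + 132197 = (2583/10 + (119235 + 23758)) + 132197 = (2583/10 + 142993) + 132197 = 1432513/10 + 132197 = 2754483/10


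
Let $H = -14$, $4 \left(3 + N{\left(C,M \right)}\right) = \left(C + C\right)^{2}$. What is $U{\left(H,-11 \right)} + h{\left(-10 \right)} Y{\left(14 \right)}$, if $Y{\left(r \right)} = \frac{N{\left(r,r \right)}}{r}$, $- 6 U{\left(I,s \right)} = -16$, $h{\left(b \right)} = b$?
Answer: $- \frac{2839}{21} \approx -135.19$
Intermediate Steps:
$N{\left(C,M \right)} = -3 + C^{2}$ ($N{\left(C,M \right)} = -3 + \frac{\left(C + C\right)^{2}}{4} = -3 + \frac{\left(2 C\right)^{2}}{4} = -3 + \frac{4 C^{2}}{4} = -3 + C^{2}$)
$U{\left(I,s \right)} = \frac{8}{3}$ ($U{\left(I,s \right)} = \left(- \frac{1}{6}\right) \left(-16\right) = \frac{8}{3}$)
$Y{\left(r \right)} = \frac{-3 + r^{2}}{r}$
$U{\left(H,-11 \right)} + h{\left(-10 \right)} Y{\left(14 \right)} = \frac{8}{3} - 10 \left(14 - \frac{3}{14}\right) = \frac{8}{3} - \frac{965}{7} = - \frac{2839}{21}$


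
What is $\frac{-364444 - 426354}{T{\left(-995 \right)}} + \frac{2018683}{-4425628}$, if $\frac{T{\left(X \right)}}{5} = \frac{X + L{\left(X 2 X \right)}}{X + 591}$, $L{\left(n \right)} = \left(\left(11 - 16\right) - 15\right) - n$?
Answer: $- \frac{1433905930729151}{43837283669100} \approx -32.71$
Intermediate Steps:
$L{\left(n \right)} = -20 - n$ ($L{\left(n \right)} = \left(-5 - 15\right) - n = -20 - n$)
$T{\left(X \right)} = \frac{5 \left(-20 + X - 2 X^{2}\right)}{591 + X}$ ($T{\left(X \right)} = 5 \frac{X - \left(20 + X 2 X\right)}{X + 591} = 5 \frac{X - \left(20 + 2 X X\right)}{591 + X} = 5 \frac{X - \left(20 + 2 X^{2}\right)}{591 + X} = 5 \frac{-20 + X - 2 X^{2}}{591 + X} = \frac{5 \left(-20 + X - 2 X^{2}\right)}{591 + X}$)
$\frac{-364444 - 426354}{T{\left(-995 \right)}} + \frac{2018683}{-4425628} = \frac{-364444 - 426354}{5 \frac{1}{591 - 995} \left(-20 - 995 - 2 \left(-995\right)^{2}\right)} + \frac{2018683}{-4425628} = \frac{-364444 - 426354}{5 \frac{1}{-404} \left(-20 - 995 - 1980050\right)} + 2018683 \left(- \frac{1}{4425628}\right) = - \frac{790798}{5 \left(- \frac{1}{404}\right) \left(-20 - 995 - 1980050\right)} - \frac{2018683}{4425628} = - \frac{790798}{5 \left(- \frac{1}{404}\right) \left(-1981065\right)} - \frac{2018683}{4425628} = - \frac{790798}{\frac{9905325}{404}} - \frac{2018683}{4425628} = \left(-790798\right) \frac{404}{9905325} - \frac{2018683}{4425628} = - \frac{319482392}{9905325} - \frac{2018683}{4425628} = - \frac{1433905930729151}{43837283669100}$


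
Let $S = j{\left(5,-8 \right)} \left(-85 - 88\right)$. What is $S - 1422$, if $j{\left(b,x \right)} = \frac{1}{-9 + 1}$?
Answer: $- \frac{11203}{8} \approx -1400.4$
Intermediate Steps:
$j{\left(b,x \right)} = - \frac{1}{8}$ ($j{\left(b,x \right)} = \frac{1}{-8} = - \frac{1}{8}$)
$S = \frac{173}{8}$ ($S = - \frac{-85 - 88}{8} = \left(- \frac{1}{8}\right) \left(-173\right) = \frac{173}{8} \approx 21.625$)
$S - 1422 = \frac{173}{8} - 1422 = - \frac{11203}{8}$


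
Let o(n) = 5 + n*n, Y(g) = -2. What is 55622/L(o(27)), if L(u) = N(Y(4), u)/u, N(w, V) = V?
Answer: 55622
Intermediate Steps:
o(n) = 5 + n²
L(u) = 1 (L(u) = u/u = 1)
55622/L(o(27)) = 55622/1 = 55622*1 = 55622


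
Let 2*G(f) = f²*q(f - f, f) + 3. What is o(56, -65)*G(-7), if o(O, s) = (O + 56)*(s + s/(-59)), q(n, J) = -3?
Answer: 30401280/59 ≈ 5.1528e+5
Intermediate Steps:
o(O, s) = 58*s*(56 + O)/59 (o(O, s) = (56 + O)*(s + s*(-1/59)) = (56 + O)*(s - s/59) = (56 + O)*(58*s/59) = 58*s*(56 + O)/59)
G(f) = 3/2 - 3*f²/2 (G(f) = (f²*(-3) + 3)/2 = (-3*f² + 3)/2 = (3 - 3*f²)/2 = 3/2 - 3*f²/2)
o(56, -65)*G(-7) = ((58/59)*(-65)*(56 + 56))*(3/2 - 3/2*(-7)²) = ((58/59)*(-65)*112)*(3/2 - 3/2*49) = -422240*(3/2 - 147/2)/59 = -422240/59*(-72) = 30401280/59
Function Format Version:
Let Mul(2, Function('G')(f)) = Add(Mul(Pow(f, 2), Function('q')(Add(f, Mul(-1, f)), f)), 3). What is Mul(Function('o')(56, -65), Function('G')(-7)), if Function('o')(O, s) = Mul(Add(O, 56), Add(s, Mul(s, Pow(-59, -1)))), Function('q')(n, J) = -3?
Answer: Rational(30401280, 59) ≈ 5.1528e+5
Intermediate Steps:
Function('o')(O, s) = Mul(Rational(58, 59), s, Add(56, O)) (Function('o')(O, s) = Mul(Add(56, O), Add(s, Mul(s, Rational(-1, 59)))) = Mul(Add(56, O), Add(s, Mul(Rational(-1, 59), s))) = Mul(Add(56, O), Mul(Rational(58, 59), s)) = Mul(Rational(58, 59), s, Add(56, O)))
Function('G')(f) = Add(Rational(3, 2), Mul(Rational(-3, 2), Pow(f, 2))) (Function('G')(f) = Mul(Rational(1, 2), Add(Mul(Pow(f, 2), -3), 3)) = Mul(Rational(1, 2), Add(Mul(-3, Pow(f, 2)), 3)) = Mul(Rational(1, 2), Add(3, Mul(-3, Pow(f, 2)))) = Add(Rational(3, 2), Mul(Rational(-3, 2), Pow(f, 2))))
Mul(Function('o')(56, -65), Function('G')(-7)) = Mul(Mul(Rational(58, 59), -65, Add(56, 56)), Add(Rational(3, 2), Mul(Rational(-3, 2), Pow(-7, 2)))) = Mul(Mul(Rational(58, 59), -65, 112), Add(Rational(3, 2), Mul(Rational(-3, 2), 49))) = Mul(Rational(-422240, 59), Add(Rational(3, 2), Rational(-147, 2))) = Mul(Rational(-422240, 59), -72) = Rational(30401280, 59)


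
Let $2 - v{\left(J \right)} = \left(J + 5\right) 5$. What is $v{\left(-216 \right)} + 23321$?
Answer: $24378$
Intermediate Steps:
$v{\left(J \right)} = -23 - 5 J$ ($v{\left(J \right)} = 2 - \left(J + 5\right) 5 = 2 - \left(5 + J\right) 5 = 2 - \left(25 + 5 J\right) = -23 - 5 J$)
$v{\left(-216 \right)} + 23321 = \left(-23 - -1080\right) + 23321 = \left(-23 + 1080\right) + 23321 = 1057 + 23321 = 24378$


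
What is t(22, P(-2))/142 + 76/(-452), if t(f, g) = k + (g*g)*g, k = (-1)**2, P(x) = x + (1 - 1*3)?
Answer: -9817/16046 ≈ -0.61180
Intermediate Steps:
P(x) = -2 + x (P(x) = x + (1 - 3) = x - 2 = -2 + x)
k = 1
t(f, g) = 1 + g**3 (t(f, g) = 1 + (g*g)*g = 1 + g**2*g = 1 + g**3)
t(22, P(-2))/142 + 76/(-452) = (1 + (-2 - 2)**3)/142 + 76/(-452) = (1 + (-4)**3)*(1/142) + 76*(-1/452) = (1 - 64)*(1/142) - 19/113 = -63*1/142 - 19/113 = -63/142 - 19/113 = -9817/16046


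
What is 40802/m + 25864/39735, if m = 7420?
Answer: 36263567/5896674 ≈ 6.1498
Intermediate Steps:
40802/m + 25864/39735 = 40802/7420 + 25864/39735 = 40802*(1/7420) + 25864*(1/39735) = 20401/3710 + 25864/39735 = 36263567/5896674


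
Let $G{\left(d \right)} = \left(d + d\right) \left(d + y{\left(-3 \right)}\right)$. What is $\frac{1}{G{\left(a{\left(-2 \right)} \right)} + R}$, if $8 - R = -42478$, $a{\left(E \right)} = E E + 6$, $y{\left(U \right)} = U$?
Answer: $\frac{1}{42626} \approx 2.346 \cdot 10^{-5}$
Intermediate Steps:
$a{\left(E \right)} = 6 + E^{2}$ ($a{\left(E \right)} = E^{2} + 6 = 6 + E^{2}$)
$R = 42486$ ($R = 8 - -42478 = 8 + 42478 = 42486$)
$G{\left(d \right)} = 2 d \left(-3 + d\right)$ ($G{\left(d \right)} = \left(d + d\right) \left(d - 3\right) = 2 d \left(-3 + d\right)$)
$\frac{1}{G{\left(a{\left(-2 \right)} \right)} + R} = \frac{1}{2 \left(6 + \left(-2\right)^{2}\right) \left(-3 + \left(6 + \left(-2\right)^{2}\right)\right) + 42486} = \frac{1}{2 \left(6 + 4\right) \left(-3 + \left(6 + 4\right)\right) + 42486} = \frac{1}{2 \cdot 10 \left(-3 + 10\right) + 42486} = \frac{1}{2 \cdot 10 \cdot 7 + 42486} = \frac{1}{140 + 42486} = \frac{1}{42626}$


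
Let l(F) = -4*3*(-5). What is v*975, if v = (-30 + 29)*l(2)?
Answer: -58500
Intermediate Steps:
l(F) = 60 (l(F) = -12*(-5) = 60)
v = -60 (v = (-30 + 29)*60 = -1*60 = -60)
v*975 = -60*975 = -58500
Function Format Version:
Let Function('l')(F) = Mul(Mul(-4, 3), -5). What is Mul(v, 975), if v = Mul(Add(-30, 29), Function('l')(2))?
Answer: -58500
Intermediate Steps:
Function('l')(F) = 60 (Function('l')(F) = Mul(-12, -5) = 60)
v = -60 (v = Mul(Add(-30, 29), 60) = Mul(-1, 60) = -60)
Mul(v, 975) = Mul(-60, 975) = -58500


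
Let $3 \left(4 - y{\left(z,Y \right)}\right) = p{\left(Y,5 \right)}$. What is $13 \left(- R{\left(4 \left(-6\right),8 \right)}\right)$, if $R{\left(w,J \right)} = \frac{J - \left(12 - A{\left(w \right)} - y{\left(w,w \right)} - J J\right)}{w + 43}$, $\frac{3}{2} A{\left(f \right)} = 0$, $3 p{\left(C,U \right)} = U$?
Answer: $- \frac{7423}{171} \approx -43.409$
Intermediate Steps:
$p{\left(C,U \right)} = \frac{U}{3}$
$A{\left(f \right)} = 0$ ($A{\left(f \right)} = \frac{2}{3} \cdot 0 = 0$)
$y{\left(z,Y \right)} = \frac{31}{9}$ ($y{\left(z,Y \right)} = 4 - \frac{\frac{1}{3} \cdot 5}{3} = 4 - \frac{5}{9} = \frac{31}{9}$)
$R{\left(w,J \right)} = \frac{- \frac{77}{9} + J + J^{2}}{43 + w}$ ($R{\left(w,J \right)} = \frac{J + \left(\left(-12 + \left(J J + \frac{31}{9}\right)\right) + 0\right)}{w + 43} = \frac{J + \left(\left(-12 + \left(J^{2} + \frac{31}{9}\right)\right) + 0\right)}{43 + w} = \frac{J + \left(\left(-12 + \left(\frac{31}{9} + J^{2}\right)\right) + 0\right)}{43 + w} = \frac{J + \left(\left(- \frac{77}{9} + J^{2}\right) + 0\right)}{43 + w} = \frac{J + \left(- \frac{77}{9} + J^{2}\right)}{43 + w} = \frac{- \frac{77}{9} + J + J^{2}}{43 + w}$)
$13 \left(- R{\left(4 \left(-6\right),8 \right)}\right) = 13 \left(- \frac{- \frac{77}{9} + 8 + 8^{2}}{43 + 4 \left(-6\right)}\right) = 13 \left(- \frac{- \frac{77}{9} + 8 + 64}{43 - 24}\right) = 13 \left(- \frac{571}{19 \cdot 9}\right) = 13 \left(\left(-1\right) \frac{571}{171}\right) = 13 \left(- \frac{571}{171}\right) = - \frac{7423}{171}$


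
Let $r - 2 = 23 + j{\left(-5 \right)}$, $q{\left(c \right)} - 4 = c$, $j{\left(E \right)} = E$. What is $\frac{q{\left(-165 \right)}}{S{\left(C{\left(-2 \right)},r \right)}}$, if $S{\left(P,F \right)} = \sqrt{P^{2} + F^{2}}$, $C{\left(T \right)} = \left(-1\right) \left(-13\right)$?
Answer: $- \frac{161 \sqrt{569}}{569} \approx -6.7495$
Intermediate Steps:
$C{\left(T \right)} = 13$
$q{\left(c \right)} = 4 + c$
$r = 20$ ($r = 2 + \left(23 - 5\right) = 2 + 18 = 20$)
$S{\left(P,F \right)} = \sqrt{F^{2} + P^{2}}$
$\frac{q{\left(-165 \right)}}{S{\left(C{\left(-2 \right)},r \right)}} = \frac{4 - 165}{\sqrt{20^{2} + 13^{2}}} = - \frac{161}{\sqrt{400 + 169}} = - \frac{161}{\sqrt{569}} = - 161 \frac{\sqrt{569}}{569} = - \frac{161 \sqrt{569}}{569}$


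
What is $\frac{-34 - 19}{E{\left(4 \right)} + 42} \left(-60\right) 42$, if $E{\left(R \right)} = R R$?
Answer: $\frac{66780}{29} \approx 2302.8$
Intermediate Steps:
$E{\left(R \right)} = R^{2}$
$\frac{-34 - 19}{E{\left(4 \right)} + 42} \left(-60\right) 42 = \frac{-34 - 19}{4^{2} + 42} \left(-60\right) 42 = - \frac{53}{16 + 42} \left(-60\right) 42 = - \frac{53}{58} \left(-60\right) 42 = \left(-53\right) \frac{1}{58} \left(-60\right) 42 = \left(- \frac{53}{58}\right) \left(-60\right) 42 = \frac{1590}{29} \cdot 42 = \frac{66780}{29}$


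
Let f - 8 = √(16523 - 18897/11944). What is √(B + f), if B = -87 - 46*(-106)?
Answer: √(42770992212 + 1493*√589232799590)/2986 ≈ 70.182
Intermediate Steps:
B = 4789 (B = -87 + 4876 = 4789)
f = 8 + √589232799590/5972 (f = 8 + √(16523 - 18897/11944) = 8 + √(197331815/11944) = 8 + √589232799590/5972 ≈ 136.54)
√(B + f) = √(4789 + (8 + √589232799590/5972)) = √(4797 + √589232799590/5972)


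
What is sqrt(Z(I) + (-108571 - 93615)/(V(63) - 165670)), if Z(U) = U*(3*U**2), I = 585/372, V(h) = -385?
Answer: sqrt(20999155956546062495)/1276630840 ≈ 3.5895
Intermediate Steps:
I = 195/124 (I = 585*(1/372) = 195/124 ≈ 1.5726)
Z(U) = 3*U**3
sqrt(Z(I) + (-108571 - 93615)/(V(63) - 165670)) = sqrt(3*(195/124)**3 + (-108571 - 93615)/(-385 - 165670)) = sqrt(3*(7414875/1906624) - 202186/(-166055)) = sqrt(22244625/1906624 - 202186*(-1/166055)) = sqrt(22244625/1906624 + 202186/166055) = sqrt(4079323884439/316604448320) = sqrt(20999155956546062495)/1276630840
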